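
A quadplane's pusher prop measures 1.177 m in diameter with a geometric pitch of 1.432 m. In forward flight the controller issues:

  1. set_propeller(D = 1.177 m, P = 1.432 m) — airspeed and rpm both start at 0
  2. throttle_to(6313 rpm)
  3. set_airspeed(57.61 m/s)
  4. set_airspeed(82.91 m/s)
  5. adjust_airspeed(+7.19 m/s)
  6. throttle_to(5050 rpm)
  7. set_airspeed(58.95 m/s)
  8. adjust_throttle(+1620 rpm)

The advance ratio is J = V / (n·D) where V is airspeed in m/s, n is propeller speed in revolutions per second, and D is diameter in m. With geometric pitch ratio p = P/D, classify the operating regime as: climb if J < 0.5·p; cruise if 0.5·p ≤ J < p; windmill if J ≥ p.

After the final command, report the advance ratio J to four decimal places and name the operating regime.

J = 0.4505, regime = climb

set_propeller: D = 1.177 m, P = 1.432 m (p = P/D = 1.216653); state ← (V=0, rpm=0)
throttle_to(6313): rpm ← 6313
set_airspeed(57.61): V ← 57.61 m/s
set_airspeed(82.91): V ← 82.91 m/s
adjust_airspeed(+7.19): V ← 82.91 +7.19 = 90.1 m/s
throttle_to(5050): rpm ← 5050
set_airspeed(58.95): V ← 58.95 m/s
adjust_throttle(+1620): rpm ← 5050 +1620 = 6670
final state: V = 58.95 m/s, rpm = 6670 → n = rpm/60 = 111.166667 rev/s
J = V / (n·D) = 58.95 / (111.166667 × 1.177) = 0.450539
regime bands: climb J<0.6083 | cruise [0.6083, 1.2167) | windmill J≥1.2167
J = 0.4505 → climb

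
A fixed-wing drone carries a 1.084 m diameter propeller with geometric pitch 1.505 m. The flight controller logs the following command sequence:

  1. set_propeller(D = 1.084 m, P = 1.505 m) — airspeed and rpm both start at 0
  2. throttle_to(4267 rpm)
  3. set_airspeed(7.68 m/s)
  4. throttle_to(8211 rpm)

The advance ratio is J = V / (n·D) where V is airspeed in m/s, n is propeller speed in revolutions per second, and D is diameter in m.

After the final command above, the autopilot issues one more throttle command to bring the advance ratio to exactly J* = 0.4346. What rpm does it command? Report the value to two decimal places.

set_propeller: D = 1.084 m, P = 1.505 m (p = P/D = 1.388376); state ← (V=0, rpm=0)
throttle_to(4267): rpm ← 4267
set_airspeed(7.68): V ← 7.68 m/s
throttle_to(8211): rpm ← 8211
final state: V = 7.68 m/s, rpm = 8211 → n = rpm/60 = 136.850000 rev/s
target J* = 0.4346; solve J* = V/(n·D) for n: n = V/(J*·D) = 7.68/(0.4346 × 1.084) = 16.302050 rev/s
rpm = 60·n = 978.122989

rpm = 978.12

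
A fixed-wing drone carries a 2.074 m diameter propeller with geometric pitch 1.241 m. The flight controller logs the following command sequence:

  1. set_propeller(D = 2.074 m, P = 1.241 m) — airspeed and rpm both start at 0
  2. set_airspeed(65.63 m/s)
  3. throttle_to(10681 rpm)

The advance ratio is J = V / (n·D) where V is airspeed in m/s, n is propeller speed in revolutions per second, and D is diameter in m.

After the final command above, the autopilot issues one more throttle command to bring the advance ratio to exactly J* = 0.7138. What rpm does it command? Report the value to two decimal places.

set_propeller: D = 2.074 m, P = 1.241 m (p = P/D = 0.598361); state ← (V=0, rpm=0)
set_airspeed(65.63): V ← 65.63 m/s
throttle_to(10681): rpm ← 10681
final state: V = 65.63 m/s, rpm = 10681 → n = rpm/60 = 178.016667 rev/s
target J* = 0.7138; solve J* = V/(n·D) for n: n = V/(J*·D) = 65.63/(0.7138 × 2.074) = 44.331978 rev/s
rpm = 60·n = 2659.918677

rpm = 2659.92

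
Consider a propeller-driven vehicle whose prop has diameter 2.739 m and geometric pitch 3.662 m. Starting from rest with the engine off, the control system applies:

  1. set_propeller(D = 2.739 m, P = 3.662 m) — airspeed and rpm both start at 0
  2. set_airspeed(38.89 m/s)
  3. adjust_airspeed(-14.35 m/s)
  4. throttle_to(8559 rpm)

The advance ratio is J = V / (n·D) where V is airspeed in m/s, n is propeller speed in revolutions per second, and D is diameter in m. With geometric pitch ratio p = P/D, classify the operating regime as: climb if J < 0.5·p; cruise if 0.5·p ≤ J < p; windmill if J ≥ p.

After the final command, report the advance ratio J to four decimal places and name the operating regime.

set_propeller: D = 2.739 m, P = 3.662 m (p = P/D = 1.336984); state ← (V=0, rpm=0)
set_airspeed(38.89): V ← 38.89 m/s
adjust_airspeed(-14.35): V ← 38.89 -14.35 = 24.54 m/s
throttle_to(8559): rpm ← 8559
final state: V = 24.54 m/s, rpm = 8559 → n = rpm/60 = 142.650000 rev/s
J = V / (n·D) = 24.54 / (142.650000 × 2.739) = 0.062807
regime bands: climb J<0.6685 | cruise [0.6685, 1.3370) | windmill J≥1.3370
J = 0.0628 → climb

J = 0.0628, regime = climb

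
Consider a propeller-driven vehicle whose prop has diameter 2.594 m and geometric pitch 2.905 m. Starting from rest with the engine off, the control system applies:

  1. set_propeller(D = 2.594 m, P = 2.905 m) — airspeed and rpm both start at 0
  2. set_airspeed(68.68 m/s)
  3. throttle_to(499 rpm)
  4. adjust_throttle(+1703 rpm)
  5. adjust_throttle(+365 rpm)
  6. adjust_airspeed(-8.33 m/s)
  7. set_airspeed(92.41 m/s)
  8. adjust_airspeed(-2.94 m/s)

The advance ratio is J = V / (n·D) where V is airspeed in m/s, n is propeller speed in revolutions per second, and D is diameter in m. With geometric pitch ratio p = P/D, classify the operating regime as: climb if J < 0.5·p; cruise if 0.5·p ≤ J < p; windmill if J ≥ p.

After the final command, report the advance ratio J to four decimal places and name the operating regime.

set_propeller: D = 2.594 m, P = 2.905 m (p = P/D = 1.119892); state ← (V=0, rpm=0)
set_airspeed(68.68): V ← 68.68 m/s
throttle_to(499): rpm ← 499
adjust_throttle(+1703): rpm ← 499 +1703 = 2202
adjust_throttle(+365): rpm ← 2202 +365 = 2567
adjust_airspeed(-8.33): V ← 68.68 -8.33 = 60.35 m/s
set_airspeed(92.41): V ← 92.41 m/s
adjust_airspeed(-2.94): V ← 92.41 -2.94 = 89.47 m/s
final state: V = 89.47 m/s, rpm = 2567 → n = rpm/60 = 42.783333 rev/s
J = V / (n·D) = 89.47 / (42.783333 × 2.594) = 0.806182
regime bands: climb J<0.5599 | cruise [0.5599, 1.1199) | windmill J≥1.1199
J = 0.8062 → cruise

J = 0.8062, regime = cruise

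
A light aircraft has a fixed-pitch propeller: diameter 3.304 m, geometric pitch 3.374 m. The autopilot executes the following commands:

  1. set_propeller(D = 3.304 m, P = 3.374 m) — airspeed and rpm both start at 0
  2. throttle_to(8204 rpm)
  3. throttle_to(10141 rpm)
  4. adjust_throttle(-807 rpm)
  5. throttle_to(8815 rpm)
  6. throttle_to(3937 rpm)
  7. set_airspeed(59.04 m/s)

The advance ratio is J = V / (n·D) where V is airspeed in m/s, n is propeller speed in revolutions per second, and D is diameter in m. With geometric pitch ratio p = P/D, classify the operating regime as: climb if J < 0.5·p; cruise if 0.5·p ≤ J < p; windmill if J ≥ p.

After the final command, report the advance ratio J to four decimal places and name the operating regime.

J = 0.2723, regime = climb

set_propeller: D = 3.304 m, P = 3.374 m (p = P/D = 1.021186); state ← (V=0, rpm=0)
throttle_to(8204): rpm ← 8204
throttle_to(10141): rpm ← 10141
adjust_throttle(-807): rpm ← 10141 -807 = 9334
throttle_to(8815): rpm ← 8815
throttle_to(3937): rpm ← 3937
set_airspeed(59.04): V ← 59.04 m/s
final state: V = 59.04 m/s, rpm = 3937 → n = rpm/60 = 65.616667 rev/s
J = V / (n·D) = 59.04 / (65.616667 × 3.304) = 0.272328
regime bands: climb J<0.5106 | cruise [0.5106, 1.0212) | windmill J≥1.0212
J = 0.2723 → climb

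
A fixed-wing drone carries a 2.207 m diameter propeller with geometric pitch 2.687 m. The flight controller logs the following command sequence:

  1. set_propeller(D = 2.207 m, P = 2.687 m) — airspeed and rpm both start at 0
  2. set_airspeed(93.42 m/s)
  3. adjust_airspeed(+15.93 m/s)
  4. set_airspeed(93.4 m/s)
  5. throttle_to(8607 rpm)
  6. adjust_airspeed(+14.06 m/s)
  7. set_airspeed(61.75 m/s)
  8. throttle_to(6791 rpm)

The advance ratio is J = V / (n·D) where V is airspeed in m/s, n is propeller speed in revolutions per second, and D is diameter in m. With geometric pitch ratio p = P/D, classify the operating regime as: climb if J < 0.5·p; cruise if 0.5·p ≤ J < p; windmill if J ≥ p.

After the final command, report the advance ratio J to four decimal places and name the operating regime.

set_propeller: D = 2.207 m, P = 2.687 m (p = P/D = 1.217490); state ← (V=0, rpm=0)
set_airspeed(93.42): V ← 93.42 m/s
adjust_airspeed(+15.93): V ← 93.42 +15.93 = 109.35 m/s
set_airspeed(93.4): V ← 93.4 m/s
throttle_to(8607): rpm ← 8607
adjust_airspeed(+14.06): V ← 93.4 +14.06 = 107.46 m/s
set_airspeed(61.75): V ← 61.75 m/s
throttle_to(6791): rpm ← 6791
final state: V = 61.75 m/s, rpm = 6791 → n = rpm/60 = 113.183333 rev/s
J = V / (n·D) = 61.75 / (113.183333 × 2.207) = 0.247202
regime bands: climb J<0.6087 | cruise [0.6087, 1.2175) | windmill J≥1.2175
J = 0.2472 → climb

J = 0.2472, regime = climb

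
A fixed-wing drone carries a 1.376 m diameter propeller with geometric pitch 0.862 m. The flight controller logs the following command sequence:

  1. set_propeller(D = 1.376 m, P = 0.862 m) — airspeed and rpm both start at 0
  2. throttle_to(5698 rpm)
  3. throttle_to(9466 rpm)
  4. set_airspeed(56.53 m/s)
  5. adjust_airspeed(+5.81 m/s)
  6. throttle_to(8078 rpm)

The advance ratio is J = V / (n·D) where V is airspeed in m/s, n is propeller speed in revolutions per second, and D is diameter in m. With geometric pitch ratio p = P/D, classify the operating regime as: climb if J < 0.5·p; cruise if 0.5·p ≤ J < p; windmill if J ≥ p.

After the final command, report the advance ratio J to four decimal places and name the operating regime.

J = 0.3365, regime = cruise

set_propeller: D = 1.376 m, P = 0.862 m (p = P/D = 0.626453); state ← (V=0, rpm=0)
throttle_to(5698): rpm ← 5698
throttle_to(9466): rpm ← 9466
set_airspeed(56.53): V ← 56.53 m/s
adjust_airspeed(+5.81): V ← 56.53 +5.81 = 62.34 m/s
throttle_to(8078): rpm ← 8078
final state: V = 62.34 m/s, rpm = 8078 → n = rpm/60 = 134.633333 rev/s
J = V / (n·D) = 62.34 / (134.633333 × 1.376) = 0.336508
regime bands: climb J<0.3132 | cruise [0.3132, 0.6265) | windmill J≥0.6265
J = 0.3365 → cruise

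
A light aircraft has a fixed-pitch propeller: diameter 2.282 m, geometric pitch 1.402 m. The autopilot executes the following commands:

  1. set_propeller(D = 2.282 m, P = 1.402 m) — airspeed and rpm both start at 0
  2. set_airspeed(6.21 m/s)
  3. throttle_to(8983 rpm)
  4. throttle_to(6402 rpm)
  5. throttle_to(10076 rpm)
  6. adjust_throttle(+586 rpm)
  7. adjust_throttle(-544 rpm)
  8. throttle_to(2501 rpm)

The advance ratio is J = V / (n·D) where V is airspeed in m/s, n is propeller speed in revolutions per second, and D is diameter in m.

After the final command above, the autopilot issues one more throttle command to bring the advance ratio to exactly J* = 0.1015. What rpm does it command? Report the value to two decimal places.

rpm = 1608.65

set_propeller: D = 2.282 m, P = 1.402 m (p = P/D = 0.614373); state ← (V=0, rpm=0)
set_airspeed(6.21): V ← 6.21 m/s
throttle_to(8983): rpm ← 8983
throttle_to(6402): rpm ← 6402
throttle_to(10076): rpm ← 10076
adjust_throttle(+586): rpm ← 10076 +586 = 10662
adjust_throttle(-544): rpm ← 10662 -544 = 10118
throttle_to(2501): rpm ← 2501
final state: V = 6.21 m/s, rpm = 2501 → n = rpm/60 = 41.683333 rev/s
target J* = 0.1015; solve J* = V/(n·D) for n: n = V/(J*·D) = 6.21/(0.1015 × 2.282) = 26.810809 rev/s
rpm = 60·n = 1608.648537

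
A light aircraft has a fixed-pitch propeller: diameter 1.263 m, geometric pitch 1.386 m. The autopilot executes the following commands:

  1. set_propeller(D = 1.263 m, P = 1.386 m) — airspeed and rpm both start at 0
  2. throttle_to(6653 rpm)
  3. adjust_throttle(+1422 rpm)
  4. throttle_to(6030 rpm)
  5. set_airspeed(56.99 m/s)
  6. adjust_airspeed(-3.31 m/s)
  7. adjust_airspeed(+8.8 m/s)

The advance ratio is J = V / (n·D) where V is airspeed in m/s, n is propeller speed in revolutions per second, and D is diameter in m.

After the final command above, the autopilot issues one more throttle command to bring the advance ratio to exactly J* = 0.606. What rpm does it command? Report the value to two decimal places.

set_propeller: D = 1.263 m, P = 1.386 m (p = P/D = 1.097387); state ← (V=0, rpm=0)
throttle_to(6653): rpm ← 6653
adjust_throttle(+1422): rpm ← 6653 +1422 = 8075
throttle_to(6030): rpm ← 6030
set_airspeed(56.99): V ← 56.99 m/s
adjust_airspeed(-3.31): V ← 56.99 -3.31 = 53.68 m/s
adjust_airspeed(+8.8): V ← 53.68 +8.8 = 62.48 m/s
final state: V = 62.48 m/s, rpm = 6030 → n = rpm/60 = 100.500000 rev/s
target J* = 0.606; solve J* = V/(n·D) for n: n = V/(J*·D) = 62.48/(0.606 × 1.263) = 81.632866 rev/s
rpm = 60·n = 4897.971982

rpm = 4897.97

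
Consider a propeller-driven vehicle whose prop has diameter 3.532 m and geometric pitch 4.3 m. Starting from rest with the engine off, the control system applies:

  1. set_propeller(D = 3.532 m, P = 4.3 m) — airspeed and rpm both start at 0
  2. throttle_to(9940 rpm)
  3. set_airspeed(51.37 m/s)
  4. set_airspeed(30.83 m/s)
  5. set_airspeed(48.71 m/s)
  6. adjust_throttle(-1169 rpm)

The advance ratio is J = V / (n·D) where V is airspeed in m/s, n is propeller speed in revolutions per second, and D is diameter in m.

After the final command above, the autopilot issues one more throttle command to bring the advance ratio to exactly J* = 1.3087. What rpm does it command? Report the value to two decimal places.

rpm = 632.28

set_propeller: D = 3.532 m, P = 4.3 m (p = P/D = 1.217441); state ← (V=0, rpm=0)
throttle_to(9940): rpm ← 9940
set_airspeed(51.37): V ← 51.37 m/s
set_airspeed(30.83): V ← 30.83 m/s
set_airspeed(48.71): V ← 48.71 m/s
adjust_throttle(-1169): rpm ← 9940 -1169 = 8771
final state: V = 48.71 m/s, rpm = 8771 → n = rpm/60 = 146.183333 rev/s
target J* = 1.3087; solve J* = V/(n·D) for n: n = V/(J*·D) = 48.71/(1.3087 × 3.532) = 10.537979 rev/s
rpm = 60·n = 632.278745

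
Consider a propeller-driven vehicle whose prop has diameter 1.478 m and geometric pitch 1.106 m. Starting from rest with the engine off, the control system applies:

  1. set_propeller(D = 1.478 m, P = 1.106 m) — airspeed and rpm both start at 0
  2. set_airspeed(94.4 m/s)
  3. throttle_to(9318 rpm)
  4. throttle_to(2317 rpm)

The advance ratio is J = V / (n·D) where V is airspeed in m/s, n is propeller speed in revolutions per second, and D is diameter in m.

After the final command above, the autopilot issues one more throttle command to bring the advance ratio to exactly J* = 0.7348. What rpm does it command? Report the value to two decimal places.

rpm = 5215.30

set_propeller: D = 1.478 m, P = 1.106 m (p = P/D = 0.748309); state ← (V=0, rpm=0)
set_airspeed(94.4): V ← 94.4 m/s
throttle_to(9318): rpm ← 9318
throttle_to(2317): rpm ← 2317
final state: V = 94.4 m/s, rpm = 2317 → n = rpm/60 = 38.616667 rev/s
target J* = 0.7348; solve J* = V/(n·D) for n: n = V/(J*·D) = 94.4/(0.7348 × 1.478) = 86.921740 rev/s
rpm = 60·n = 5215.304414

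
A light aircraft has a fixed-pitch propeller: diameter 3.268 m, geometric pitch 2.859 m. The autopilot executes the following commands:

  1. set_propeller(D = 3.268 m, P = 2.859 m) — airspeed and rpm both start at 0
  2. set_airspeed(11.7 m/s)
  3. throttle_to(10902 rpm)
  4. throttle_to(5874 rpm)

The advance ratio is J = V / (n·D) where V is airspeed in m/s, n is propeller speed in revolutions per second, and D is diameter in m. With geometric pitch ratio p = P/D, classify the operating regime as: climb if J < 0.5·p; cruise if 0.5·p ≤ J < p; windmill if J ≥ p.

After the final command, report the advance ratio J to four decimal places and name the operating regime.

set_propeller: D = 3.268 m, P = 2.859 m (p = P/D = 0.874847); state ← (V=0, rpm=0)
set_airspeed(11.7): V ← 11.7 m/s
throttle_to(10902): rpm ← 10902
throttle_to(5874): rpm ← 5874
final state: V = 11.7 m/s, rpm = 5874 → n = rpm/60 = 97.900000 rev/s
J = V / (n·D) = 11.7 / (97.900000 × 3.268) = 0.036570
regime bands: climb J<0.4374 | cruise [0.4374, 0.8748) | windmill J≥0.8748
J = 0.0366 → climb

J = 0.0366, regime = climb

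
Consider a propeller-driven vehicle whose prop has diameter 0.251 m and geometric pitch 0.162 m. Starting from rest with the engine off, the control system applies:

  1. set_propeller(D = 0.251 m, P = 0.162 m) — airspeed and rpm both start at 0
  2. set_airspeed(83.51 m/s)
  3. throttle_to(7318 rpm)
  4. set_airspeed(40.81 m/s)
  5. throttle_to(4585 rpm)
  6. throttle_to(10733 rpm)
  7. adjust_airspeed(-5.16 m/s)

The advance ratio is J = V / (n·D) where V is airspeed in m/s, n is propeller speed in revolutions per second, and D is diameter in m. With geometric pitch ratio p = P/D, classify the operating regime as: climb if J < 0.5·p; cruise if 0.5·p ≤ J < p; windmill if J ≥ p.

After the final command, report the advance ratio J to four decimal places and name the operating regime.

J = 0.7940, regime = windmill

set_propeller: D = 0.251 m, P = 0.162 m (p = P/D = 0.645418); state ← (V=0, rpm=0)
set_airspeed(83.51): V ← 83.51 m/s
throttle_to(7318): rpm ← 7318
set_airspeed(40.81): V ← 40.81 m/s
throttle_to(4585): rpm ← 4585
throttle_to(10733): rpm ← 10733
adjust_airspeed(-5.16): V ← 40.81 -5.16 = 35.65 m/s
final state: V = 35.65 m/s, rpm = 10733 → n = rpm/60 = 178.883333 rev/s
J = V / (n·D) = 35.65 / (178.883333 × 0.251) = 0.793992
regime bands: climb J<0.3227 | cruise [0.3227, 0.6454) | windmill J≥0.6454
J = 0.7940 → windmill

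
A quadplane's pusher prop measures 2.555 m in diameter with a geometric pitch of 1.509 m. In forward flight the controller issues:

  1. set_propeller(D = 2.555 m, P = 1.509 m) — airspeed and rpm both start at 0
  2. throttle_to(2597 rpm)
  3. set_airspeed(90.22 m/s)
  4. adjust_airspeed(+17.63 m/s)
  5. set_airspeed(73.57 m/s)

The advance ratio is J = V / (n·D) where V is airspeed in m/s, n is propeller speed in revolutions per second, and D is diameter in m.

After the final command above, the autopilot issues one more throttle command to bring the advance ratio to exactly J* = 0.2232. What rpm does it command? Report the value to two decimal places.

rpm = 7740.46

set_propeller: D = 2.555 m, P = 1.509 m (p = P/D = 0.590607); state ← (V=0, rpm=0)
throttle_to(2597): rpm ← 2597
set_airspeed(90.22): V ← 90.22 m/s
adjust_airspeed(+17.63): V ← 90.22 +17.63 = 107.85 m/s
set_airspeed(73.57): V ← 73.57 m/s
final state: V = 73.57 m/s, rpm = 2597 → n = rpm/60 = 43.283333 rev/s
target J* = 0.2232; solve J* = V/(n·D) for n: n = V/(J*·D) = 73.57/(0.2232 × 2.555) = 129.007709 rev/s
rpm = 60·n = 7740.462513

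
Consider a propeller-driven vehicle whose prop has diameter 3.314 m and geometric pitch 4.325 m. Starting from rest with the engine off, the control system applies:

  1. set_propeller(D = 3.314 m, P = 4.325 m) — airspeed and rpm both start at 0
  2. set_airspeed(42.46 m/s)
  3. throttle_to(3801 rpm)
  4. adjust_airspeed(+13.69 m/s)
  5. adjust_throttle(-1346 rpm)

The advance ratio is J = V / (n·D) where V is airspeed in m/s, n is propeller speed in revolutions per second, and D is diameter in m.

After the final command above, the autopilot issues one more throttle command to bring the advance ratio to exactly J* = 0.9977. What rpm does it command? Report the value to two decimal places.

set_propeller: D = 3.314 m, P = 4.325 m (p = P/D = 1.305069); state ← (V=0, rpm=0)
set_airspeed(42.46): V ← 42.46 m/s
throttle_to(3801): rpm ← 3801
adjust_airspeed(+13.69): V ← 42.46 +13.69 = 56.15 m/s
adjust_throttle(-1346): rpm ← 3801 -1346 = 2455
final state: V = 56.15 m/s, rpm = 2455 → n = rpm/60 = 40.916667 rev/s
target J* = 0.9977; solve J* = V/(n·D) for n: n = V/(J*·D) = 56.15/(0.9977 × 3.314) = 16.982330 rev/s
rpm = 60·n = 1018.939820

rpm = 1018.94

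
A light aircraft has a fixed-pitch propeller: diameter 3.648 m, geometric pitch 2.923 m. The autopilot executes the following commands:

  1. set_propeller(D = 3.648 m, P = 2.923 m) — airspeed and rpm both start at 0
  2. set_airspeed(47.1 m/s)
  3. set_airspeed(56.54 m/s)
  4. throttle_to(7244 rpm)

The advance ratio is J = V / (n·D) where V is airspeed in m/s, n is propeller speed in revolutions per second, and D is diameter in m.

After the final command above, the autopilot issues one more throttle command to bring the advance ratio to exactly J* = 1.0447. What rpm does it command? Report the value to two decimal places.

set_propeller: D = 3.648 m, P = 2.923 m (p = P/D = 0.801261); state ← (V=0, rpm=0)
set_airspeed(47.1): V ← 47.1 m/s
set_airspeed(56.54): V ← 56.54 m/s
throttle_to(7244): rpm ← 7244
final state: V = 56.54 m/s, rpm = 7244 → n = rpm/60 = 120.733333 rev/s
target J* = 1.0447; solve J* = V/(n·D) for n: n = V/(J*·D) = 56.54/(1.0447 × 3.648) = 14.835746 rev/s
rpm = 60·n = 890.144741

rpm = 890.14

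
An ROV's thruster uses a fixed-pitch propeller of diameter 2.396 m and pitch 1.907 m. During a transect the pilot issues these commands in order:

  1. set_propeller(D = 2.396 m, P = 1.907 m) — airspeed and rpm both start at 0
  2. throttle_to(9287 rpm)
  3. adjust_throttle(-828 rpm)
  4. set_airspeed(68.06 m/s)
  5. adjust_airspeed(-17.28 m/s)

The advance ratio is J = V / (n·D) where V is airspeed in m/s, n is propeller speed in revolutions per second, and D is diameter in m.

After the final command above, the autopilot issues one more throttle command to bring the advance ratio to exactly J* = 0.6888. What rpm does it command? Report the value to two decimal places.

rpm = 1846.14

set_propeller: D = 2.396 m, P = 1.907 m (p = P/D = 0.795910); state ← (V=0, rpm=0)
throttle_to(9287): rpm ← 9287
adjust_throttle(-828): rpm ← 9287 -828 = 8459
set_airspeed(68.06): V ← 68.06 m/s
adjust_airspeed(-17.28): V ← 68.06 -17.28 = 50.78 m/s
final state: V = 50.78 m/s, rpm = 8459 → n = rpm/60 = 140.983333 rev/s
target J* = 0.6888; solve J* = V/(n·D) for n: n = V/(J*·D) = 50.78/(0.6888 × 2.396) = 30.768955 rev/s
rpm = 60·n = 1846.137290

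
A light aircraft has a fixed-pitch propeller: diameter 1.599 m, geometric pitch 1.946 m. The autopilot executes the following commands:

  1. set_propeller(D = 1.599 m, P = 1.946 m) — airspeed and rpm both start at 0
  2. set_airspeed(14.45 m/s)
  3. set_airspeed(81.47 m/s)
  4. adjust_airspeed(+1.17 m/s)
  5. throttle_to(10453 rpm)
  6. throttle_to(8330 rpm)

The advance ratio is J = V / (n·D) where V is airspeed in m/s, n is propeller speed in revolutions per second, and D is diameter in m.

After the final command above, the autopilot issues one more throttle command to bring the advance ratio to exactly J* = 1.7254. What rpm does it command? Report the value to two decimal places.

set_propeller: D = 1.599 m, P = 1.946 m (p = P/D = 1.217011); state ← (V=0, rpm=0)
set_airspeed(14.45): V ← 14.45 m/s
set_airspeed(81.47): V ← 81.47 m/s
adjust_airspeed(+1.17): V ← 81.47 +1.17 = 82.64 m/s
throttle_to(10453): rpm ← 10453
throttle_to(8330): rpm ← 8330
final state: V = 82.64 m/s, rpm = 8330 → n = rpm/60 = 138.833333 rev/s
target J* = 1.7254; solve J* = V/(n·D) for n: n = V/(J*·D) = 82.64/(1.7254 × 1.599) = 29.953809 rev/s
rpm = 60·n = 1797.228519

rpm = 1797.23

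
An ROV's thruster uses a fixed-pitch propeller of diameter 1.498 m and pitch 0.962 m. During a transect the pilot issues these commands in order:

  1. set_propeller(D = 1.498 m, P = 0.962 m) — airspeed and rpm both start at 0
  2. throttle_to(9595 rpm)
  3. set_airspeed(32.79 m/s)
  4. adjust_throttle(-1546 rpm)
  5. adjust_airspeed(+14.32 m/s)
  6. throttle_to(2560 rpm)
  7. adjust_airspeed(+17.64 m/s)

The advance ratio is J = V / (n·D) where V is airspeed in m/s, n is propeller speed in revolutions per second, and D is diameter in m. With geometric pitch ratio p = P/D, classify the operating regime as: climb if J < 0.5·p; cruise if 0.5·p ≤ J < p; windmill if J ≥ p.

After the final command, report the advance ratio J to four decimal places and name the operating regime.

J = 1.0131, regime = windmill

set_propeller: D = 1.498 m, P = 0.962 m (p = P/D = 0.642190); state ← (V=0, rpm=0)
throttle_to(9595): rpm ← 9595
set_airspeed(32.79): V ← 32.79 m/s
adjust_throttle(-1546): rpm ← 9595 -1546 = 8049
adjust_airspeed(+14.32): V ← 32.79 +14.32 = 47.11 m/s
throttle_to(2560): rpm ← 2560
adjust_airspeed(+17.64): V ← 47.11 +17.64 = 64.75 m/s
final state: V = 64.75 m/s, rpm = 2560 → n = rpm/60 = 42.666667 rev/s
J = V / (n·D) = 64.75 / (42.666667 × 1.498) = 1.013070
regime bands: climb J<0.3211 | cruise [0.3211, 0.6422) | windmill J≥0.6422
J = 1.0131 → windmill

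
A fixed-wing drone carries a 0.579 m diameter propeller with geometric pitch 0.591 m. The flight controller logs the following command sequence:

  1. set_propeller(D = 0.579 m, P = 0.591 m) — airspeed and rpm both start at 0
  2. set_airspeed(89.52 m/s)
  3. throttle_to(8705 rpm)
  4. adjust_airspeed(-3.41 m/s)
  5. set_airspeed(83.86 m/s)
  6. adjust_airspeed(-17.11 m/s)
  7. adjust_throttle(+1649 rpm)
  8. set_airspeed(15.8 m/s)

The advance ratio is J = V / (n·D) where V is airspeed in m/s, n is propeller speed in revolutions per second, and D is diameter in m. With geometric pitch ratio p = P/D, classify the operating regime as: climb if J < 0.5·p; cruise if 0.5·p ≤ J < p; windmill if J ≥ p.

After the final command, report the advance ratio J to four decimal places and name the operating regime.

set_propeller: D = 0.579 m, P = 0.591 m (p = P/D = 1.020725); state ← (V=0, rpm=0)
set_airspeed(89.52): V ← 89.52 m/s
throttle_to(8705): rpm ← 8705
adjust_airspeed(-3.41): V ← 89.52 -3.41 = 86.11 m/s
set_airspeed(83.86): V ← 83.86 m/s
adjust_airspeed(-17.11): V ← 83.86 -17.11 = 66.75 m/s
adjust_throttle(+1649): rpm ← 8705 +1649 = 10354
set_airspeed(15.8): V ← 15.8 m/s
final state: V = 15.8 m/s, rpm = 10354 → n = rpm/60 = 172.566667 rev/s
J = V / (n·D) = 15.8 / (172.566667 × 0.579) = 0.158133
regime bands: climb J<0.5104 | cruise [0.5104, 1.0207) | windmill J≥1.0207
J = 0.1581 → climb

J = 0.1581, regime = climb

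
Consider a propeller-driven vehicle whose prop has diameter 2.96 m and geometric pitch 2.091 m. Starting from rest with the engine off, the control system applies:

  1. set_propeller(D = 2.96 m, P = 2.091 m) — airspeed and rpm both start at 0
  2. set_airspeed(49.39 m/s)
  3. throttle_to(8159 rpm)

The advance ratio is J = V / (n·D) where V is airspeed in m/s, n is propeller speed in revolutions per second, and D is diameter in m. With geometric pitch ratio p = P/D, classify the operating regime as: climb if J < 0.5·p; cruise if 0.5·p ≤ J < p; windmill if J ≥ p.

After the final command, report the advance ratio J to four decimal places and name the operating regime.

set_propeller: D = 2.96 m, P = 2.091 m (p = P/D = 0.706419); state ← (V=0, rpm=0)
set_airspeed(49.39): V ← 49.39 m/s
throttle_to(8159): rpm ← 8159
final state: V = 49.39 m/s, rpm = 8159 → n = rpm/60 = 135.983333 rev/s
J = V / (n·D) = 49.39 / (135.983333 × 2.96) = 0.122705
regime bands: climb J<0.3532 | cruise [0.3532, 0.7064) | windmill J≥0.7064
J = 0.1227 → climb

J = 0.1227, regime = climb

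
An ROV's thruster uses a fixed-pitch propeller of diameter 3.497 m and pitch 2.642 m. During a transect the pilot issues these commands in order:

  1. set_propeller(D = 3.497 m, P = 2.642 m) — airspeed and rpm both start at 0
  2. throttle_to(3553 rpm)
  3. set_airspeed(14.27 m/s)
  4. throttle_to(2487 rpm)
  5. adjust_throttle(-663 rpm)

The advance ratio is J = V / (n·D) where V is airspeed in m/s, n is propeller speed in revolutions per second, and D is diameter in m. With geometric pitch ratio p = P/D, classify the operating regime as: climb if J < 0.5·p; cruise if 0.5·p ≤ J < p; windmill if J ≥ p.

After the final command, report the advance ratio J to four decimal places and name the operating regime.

J = 0.1342, regime = climb

set_propeller: D = 3.497 m, P = 2.642 m (p = P/D = 0.755505); state ← (V=0, rpm=0)
throttle_to(3553): rpm ← 3553
set_airspeed(14.27): V ← 14.27 m/s
throttle_to(2487): rpm ← 2487
adjust_throttle(-663): rpm ← 2487 -663 = 1824
final state: V = 14.27 m/s, rpm = 1824 → n = rpm/60 = 30.400000 rev/s
J = V / (n·D) = 14.27 / (30.400000 × 3.497) = 0.134232
regime bands: climb J<0.3778 | cruise [0.3778, 0.7555) | windmill J≥0.7555
J = 0.1342 → climb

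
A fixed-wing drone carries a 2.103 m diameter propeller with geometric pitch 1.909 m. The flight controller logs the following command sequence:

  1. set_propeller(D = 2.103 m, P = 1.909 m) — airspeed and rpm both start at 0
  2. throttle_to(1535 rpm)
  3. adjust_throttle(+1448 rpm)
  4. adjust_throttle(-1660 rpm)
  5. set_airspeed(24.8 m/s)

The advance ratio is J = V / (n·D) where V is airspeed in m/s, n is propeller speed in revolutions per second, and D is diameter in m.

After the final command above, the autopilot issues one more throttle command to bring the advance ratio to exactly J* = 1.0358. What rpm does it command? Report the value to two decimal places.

set_propeller: D = 2.103 m, P = 1.909 m (p = P/D = 0.907751); state ← (V=0, rpm=0)
throttle_to(1535): rpm ← 1535
adjust_throttle(+1448): rpm ← 1535 +1448 = 2983
adjust_throttle(-1660): rpm ← 2983 -1660 = 1323
set_airspeed(24.8): V ← 24.8 m/s
final state: V = 24.8 m/s, rpm = 1323 → n = rpm/60 = 22.050000 rev/s
target J* = 1.0358; solve J* = V/(n·D) for n: n = V/(J*·D) = 24.8/(1.0358 × 2.103) = 11.385091 rev/s
rpm = 60·n = 683.105452

rpm = 683.11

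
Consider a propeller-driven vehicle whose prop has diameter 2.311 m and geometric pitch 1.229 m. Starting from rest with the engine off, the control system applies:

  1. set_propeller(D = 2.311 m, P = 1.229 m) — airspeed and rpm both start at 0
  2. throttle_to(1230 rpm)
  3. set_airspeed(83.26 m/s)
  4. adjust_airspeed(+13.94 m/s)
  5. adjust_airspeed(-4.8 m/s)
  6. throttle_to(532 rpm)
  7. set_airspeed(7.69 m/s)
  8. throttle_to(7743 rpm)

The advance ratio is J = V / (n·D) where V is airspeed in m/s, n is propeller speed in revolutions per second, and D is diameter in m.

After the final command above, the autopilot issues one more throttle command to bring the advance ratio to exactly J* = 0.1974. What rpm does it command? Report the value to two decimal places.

set_propeller: D = 2.311 m, P = 1.229 m (p = P/D = 0.531804); state ← (V=0, rpm=0)
throttle_to(1230): rpm ← 1230
set_airspeed(83.26): V ← 83.26 m/s
adjust_airspeed(+13.94): V ← 83.26 +13.94 = 97.2 m/s
adjust_airspeed(-4.8): V ← 97.2 -4.8 = 92.4 m/s
throttle_to(532): rpm ← 532
set_airspeed(7.69): V ← 7.69 m/s
throttle_to(7743): rpm ← 7743
final state: V = 7.69 m/s, rpm = 7743 → n = rpm/60 = 129.050000 rev/s
target J* = 0.1974; solve J* = V/(n·D) for n: n = V/(J*·D) = 7.69/(0.1974 × 2.311) = 16.856960 rev/s
rpm = 60·n = 1011.417576

rpm = 1011.42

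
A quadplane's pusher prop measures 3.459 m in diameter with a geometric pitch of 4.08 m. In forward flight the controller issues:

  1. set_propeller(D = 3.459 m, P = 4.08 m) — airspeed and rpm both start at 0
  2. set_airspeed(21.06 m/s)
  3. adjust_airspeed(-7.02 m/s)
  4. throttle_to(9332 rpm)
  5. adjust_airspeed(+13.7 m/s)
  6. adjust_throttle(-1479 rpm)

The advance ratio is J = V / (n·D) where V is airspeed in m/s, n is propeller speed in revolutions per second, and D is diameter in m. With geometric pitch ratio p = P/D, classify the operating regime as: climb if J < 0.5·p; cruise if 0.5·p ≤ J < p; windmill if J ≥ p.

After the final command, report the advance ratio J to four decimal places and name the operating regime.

J = 0.0613, regime = climb

set_propeller: D = 3.459 m, P = 4.08 m (p = P/D = 1.179532); state ← (V=0, rpm=0)
set_airspeed(21.06): V ← 21.06 m/s
adjust_airspeed(-7.02): V ← 21.06 -7.02 = 14.04 m/s
throttle_to(9332): rpm ← 9332
adjust_airspeed(+13.7): V ← 14.04 +13.7 = 27.74 m/s
adjust_throttle(-1479): rpm ← 9332 -1479 = 7853
final state: V = 27.74 m/s, rpm = 7853 → n = rpm/60 = 130.883333 rev/s
J = V / (n·D) = 27.74 / (130.883333 × 3.459) = 0.061273
regime bands: climb J<0.5898 | cruise [0.5898, 1.1795) | windmill J≥1.1795
J = 0.0613 → climb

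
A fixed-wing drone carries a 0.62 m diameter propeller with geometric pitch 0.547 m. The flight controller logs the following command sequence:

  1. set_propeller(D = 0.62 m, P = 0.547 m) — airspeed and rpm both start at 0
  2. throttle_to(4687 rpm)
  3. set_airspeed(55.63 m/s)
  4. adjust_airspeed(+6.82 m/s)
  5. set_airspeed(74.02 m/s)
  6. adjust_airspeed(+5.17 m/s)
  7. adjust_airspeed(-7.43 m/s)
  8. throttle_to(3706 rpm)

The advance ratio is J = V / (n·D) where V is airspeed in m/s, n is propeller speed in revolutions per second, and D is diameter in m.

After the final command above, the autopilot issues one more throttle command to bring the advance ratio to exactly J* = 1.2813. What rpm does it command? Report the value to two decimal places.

rpm = 5419.90

set_propeller: D = 0.62 m, P = 0.547 m (p = P/D = 0.882258); state ← (V=0, rpm=0)
throttle_to(4687): rpm ← 4687
set_airspeed(55.63): V ← 55.63 m/s
adjust_airspeed(+6.82): V ← 55.63 +6.82 = 62.45 m/s
set_airspeed(74.02): V ← 74.02 m/s
adjust_airspeed(+5.17): V ← 74.02 +5.17 = 79.19 m/s
adjust_airspeed(-7.43): V ← 79.19 -7.43 = 71.76 m/s
throttle_to(3706): rpm ← 3706
final state: V = 71.76 m/s, rpm = 3706 → n = rpm/60 = 61.766667 rev/s
target J* = 1.2813; solve J* = V/(n·D) for n: n = V/(J*·D) = 71.76/(1.2813 × 0.62) = 90.331644 rev/s
rpm = 60·n = 5419.898641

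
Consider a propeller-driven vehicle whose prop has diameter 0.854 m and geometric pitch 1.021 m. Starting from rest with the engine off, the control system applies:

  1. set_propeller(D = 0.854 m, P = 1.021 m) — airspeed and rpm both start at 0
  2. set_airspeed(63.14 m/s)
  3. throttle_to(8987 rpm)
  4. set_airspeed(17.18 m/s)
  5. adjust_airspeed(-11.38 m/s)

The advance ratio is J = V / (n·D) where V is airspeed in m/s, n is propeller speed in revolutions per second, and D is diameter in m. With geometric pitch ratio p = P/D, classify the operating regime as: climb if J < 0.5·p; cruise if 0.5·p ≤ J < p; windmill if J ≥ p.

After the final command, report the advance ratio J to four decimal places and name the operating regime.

J = 0.0453, regime = climb

set_propeller: D = 0.854 m, P = 1.021 m (p = P/D = 1.195550); state ← (V=0, rpm=0)
set_airspeed(63.14): V ← 63.14 m/s
throttle_to(8987): rpm ← 8987
set_airspeed(17.18): V ← 17.18 m/s
adjust_airspeed(-11.38): V ← 17.18 -11.38 = 5.8 m/s
final state: V = 5.8 m/s, rpm = 8987 → n = rpm/60 = 149.783333 rev/s
J = V / (n·D) = 5.8 / (149.783333 × 0.854) = 0.045343
regime bands: climb J<0.5978 | cruise [0.5978, 1.1956) | windmill J≥1.1956
J = 0.0453 → climb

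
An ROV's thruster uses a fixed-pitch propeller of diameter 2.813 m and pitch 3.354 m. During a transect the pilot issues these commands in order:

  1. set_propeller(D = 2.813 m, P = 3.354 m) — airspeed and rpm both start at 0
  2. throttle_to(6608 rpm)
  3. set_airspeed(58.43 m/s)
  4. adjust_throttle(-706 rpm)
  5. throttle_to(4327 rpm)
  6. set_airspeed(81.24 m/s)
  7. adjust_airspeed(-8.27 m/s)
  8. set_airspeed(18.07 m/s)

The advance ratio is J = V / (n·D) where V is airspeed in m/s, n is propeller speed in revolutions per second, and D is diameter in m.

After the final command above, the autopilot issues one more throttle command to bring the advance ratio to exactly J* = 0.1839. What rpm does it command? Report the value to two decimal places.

set_propeller: D = 2.813 m, P = 3.354 m (p = P/D = 1.192321); state ← (V=0, rpm=0)
throttle_to(6608): rpm ← 6608
set_airspeed(58.43): V ← 58.43 m/s
adjust_throttle(-706): rpm ← 6608 -706 = 5902
throttle_to(4327): rpm ← 4327
set_airspeed(81.24): V ← 81.24 m/s
adjust_airspeed(-8.27): V ← 81.24 -8.27 = 72.97 m/s
set_airspeed(18.07): V ← 18.07 m/s
final state: V = 18.07 m/s, rpm = 4327 → n = rpm/60 = 72.116667 rev/s
target J* = 0.1839; solve J* = V/(n·D) for n: n = V/(J*·D) = 18.07/(0.1839 × 2.813) = 34.930652 rev/s
rpm = 60·n = 2095.839116

rpm = 2095.84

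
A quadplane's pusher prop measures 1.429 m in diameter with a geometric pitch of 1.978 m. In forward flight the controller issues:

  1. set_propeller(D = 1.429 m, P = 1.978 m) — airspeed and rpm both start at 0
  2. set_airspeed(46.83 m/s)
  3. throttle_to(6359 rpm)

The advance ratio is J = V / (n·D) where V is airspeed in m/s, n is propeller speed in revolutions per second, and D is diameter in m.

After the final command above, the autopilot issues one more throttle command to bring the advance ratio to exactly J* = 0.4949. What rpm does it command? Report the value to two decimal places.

rpm = 3973.07

set_propeller: D = 1.429 m, P = 1.978 m (p = P/D = 1.384185); state ← (V=0, rpm=0)
set_airspeed(46.83): V ← 46.83 m/s
throttle_to(6359): rpm ← 6359
final state: V = 46.83 m/s, rpm = 6359 → n = rpm/60 = 105.983333 rev/s
target J* = 0.4949; solve J* = V/(n·D) for n: n = V/(J*·D) = 46.83/(0.4949 × 1.429) = 66.217758 rev/s
rpm = 60·n = 3973.065506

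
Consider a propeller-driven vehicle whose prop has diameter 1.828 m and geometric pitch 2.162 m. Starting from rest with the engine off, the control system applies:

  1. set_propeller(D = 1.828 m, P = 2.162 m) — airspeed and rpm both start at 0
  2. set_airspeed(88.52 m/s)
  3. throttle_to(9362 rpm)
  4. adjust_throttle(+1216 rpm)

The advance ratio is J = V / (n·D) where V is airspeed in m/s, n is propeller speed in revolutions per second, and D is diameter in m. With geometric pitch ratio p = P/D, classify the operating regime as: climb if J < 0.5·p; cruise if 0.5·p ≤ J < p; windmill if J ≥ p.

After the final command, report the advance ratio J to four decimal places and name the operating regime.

J = 0.2747, regime = climb

set_propeller: D = 1.828 m, P = 2.162 m (p = P/D = 1.182713); state ← (V=0, rpm=0)
set_airspeed(88.52): V ← 88.52 m/s
throttle_to(9362): rpm ← 9362
adjust_throttle(+1216): rpm ← 9362 +1216 = 10578
final state: V = 88.52 m/s, rpm = 10578 → n = rpm/60 = 176.300000 rev/s
J = V / (n·D) = 88.52 / (176.300000 × 1.828) = 0.274671
regime bands: climb J<0.5914 | cruise [0.5914, 1.1827) | windmill J≥1.1827
J = 0.2747 → climb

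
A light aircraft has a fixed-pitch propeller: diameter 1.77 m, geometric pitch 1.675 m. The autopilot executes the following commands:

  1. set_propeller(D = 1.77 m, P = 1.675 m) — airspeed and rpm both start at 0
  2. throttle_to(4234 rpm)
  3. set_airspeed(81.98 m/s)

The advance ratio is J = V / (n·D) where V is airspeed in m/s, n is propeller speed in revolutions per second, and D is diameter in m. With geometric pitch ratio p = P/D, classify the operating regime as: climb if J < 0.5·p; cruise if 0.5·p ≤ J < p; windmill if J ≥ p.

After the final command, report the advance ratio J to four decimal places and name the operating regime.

J = 0.6563, regime = cruise

set_propeller: D = 1.77 m, P = 1.675 m (p = P/D = 0.946328); state ← (V=0, rpm=0)
throttle_to(4234): rpm ← 4234
set_airspeed(81.98): V ← 81.98 m/s
final state: V = 81.98 m/s, rpm = 4234 → n = rpm/60 = 70.566667 rev/s
J = V / (n·D) = 81.98 / (70.566667 × 1.77) = 0.656349
regime bands: climb J<0.4732 | cruise [0.4732, 0.9463) | windmill J≥0.9463
J = 0.6563 → cruise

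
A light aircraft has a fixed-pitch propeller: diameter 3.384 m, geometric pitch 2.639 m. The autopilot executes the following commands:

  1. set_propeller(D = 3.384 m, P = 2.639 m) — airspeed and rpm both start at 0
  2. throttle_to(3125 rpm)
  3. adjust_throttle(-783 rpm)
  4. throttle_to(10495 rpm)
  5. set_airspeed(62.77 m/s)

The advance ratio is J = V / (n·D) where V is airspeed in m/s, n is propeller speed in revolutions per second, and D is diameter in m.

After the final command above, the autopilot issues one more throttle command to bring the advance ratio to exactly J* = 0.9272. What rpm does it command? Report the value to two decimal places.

set_propeller: D = 3.384 m, P = 2.639 m (p = P/D = 0.779846); state ← (V=0, rpm=0)
throttle_to(3125): rpm ← 3125
adjust_throttle(-783): rpm ← 3125 -783 = 2342
throttle_to(10495): rpm ← 10495
set_airspeed(62.77): V ← 62.77 m/s
final state: V = 62.77 m/s, rpm = 10495 → n = rpm/60 = 174.916667 rev/s
target J* = 0.9272; solve J* = V/(n·D) for n: n = V/(J*·D) = 62.77/(0.9272 × 3.384) = 20.005451 rev/s
rpm = 60·n = 1200.327073

rpm = 1200.33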